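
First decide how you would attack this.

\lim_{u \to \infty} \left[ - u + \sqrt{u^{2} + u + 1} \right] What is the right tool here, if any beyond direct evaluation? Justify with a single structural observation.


Technique: conjugate multiplication — \sqrt{u^{2} + u + 1} and u both blow up, but their difference is tame once the conjugate rationalizes it.


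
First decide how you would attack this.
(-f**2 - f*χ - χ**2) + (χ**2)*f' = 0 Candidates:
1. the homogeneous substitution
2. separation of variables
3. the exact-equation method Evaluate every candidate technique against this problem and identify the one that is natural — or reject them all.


Technique: the homogeneous substitution — scaling χ and f together leaves the slope fixed — it depends only on f/χ, so substitute the ratio.
- the homogeneous substitution — a fit — the right tool for this form.
- separation of variables: no division isolates the independent variable from the unknown.
- the exact-equation method — the mixed partial derivatives differ, so the left side is not a total differential.


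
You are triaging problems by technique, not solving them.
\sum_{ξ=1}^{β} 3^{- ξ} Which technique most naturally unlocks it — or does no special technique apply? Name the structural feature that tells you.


Verdict: the geometric series formula — consecutive terms stand in a fixed index-free ratio — the geometric sum formula closes it.


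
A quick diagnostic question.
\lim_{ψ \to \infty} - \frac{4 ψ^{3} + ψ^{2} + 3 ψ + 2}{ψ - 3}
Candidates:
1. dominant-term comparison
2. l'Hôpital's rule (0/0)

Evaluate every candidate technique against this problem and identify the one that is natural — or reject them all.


Verdict: dominant-term comparison — divide by the highest power of ψ present: lower-order terms vanish and the dominant ratio remains.
- dominant-term comparison — yes — fits the structure here.
- l'Hôpital's rule (0/0): as a single quotient the expression runs to ∞/∞ at the limit point — an at-infinity form of the rule would apply, though the leading-growth comparison is the direct reading.


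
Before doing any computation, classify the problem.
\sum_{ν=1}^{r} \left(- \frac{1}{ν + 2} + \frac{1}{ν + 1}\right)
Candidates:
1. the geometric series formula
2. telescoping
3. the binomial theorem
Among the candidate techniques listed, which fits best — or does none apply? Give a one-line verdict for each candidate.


Best approach: telescoping — this sum is a zipper: each term contributes \frac{1}{ν + 1} and removes the next index's value, which the following term puts back, closing term by term.
- the geometric series formula: dividing successive terms gives an index-dependent quantity, not a constant.
- telescoping — a fit — the right tool for this form.
- the binomial theorem — the terms do not reassemble into a binomial power.


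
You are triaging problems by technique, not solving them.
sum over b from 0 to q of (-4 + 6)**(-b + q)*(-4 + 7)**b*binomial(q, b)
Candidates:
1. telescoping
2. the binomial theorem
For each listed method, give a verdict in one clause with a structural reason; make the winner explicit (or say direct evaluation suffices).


Verdict: the binomial theorem — binomial coefficients against complementary powers of (-4 + 7) and (-4 + 6): recognize the binomial expansion and resum.
- telescoping: writing out consecutive terms as given produces no pairwise cancellation.
- the binomial theorem: a fit — the right tool for this form.


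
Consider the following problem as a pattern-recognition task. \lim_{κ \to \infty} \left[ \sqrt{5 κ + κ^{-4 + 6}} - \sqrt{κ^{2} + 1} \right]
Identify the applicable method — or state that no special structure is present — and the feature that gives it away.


Method: conjugate multiplication — neither \sqrt{5 κ + κ^{-4 + 6}} nor \sqrt{κ^{2} + 1} converges alone, so rewrite their difference as a conjugate-rationalized quotient first.


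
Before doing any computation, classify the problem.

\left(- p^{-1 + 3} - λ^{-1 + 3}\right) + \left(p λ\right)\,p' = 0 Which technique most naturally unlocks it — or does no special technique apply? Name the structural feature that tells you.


Diagnosis: the homogeneous substitution — the slope's numerator and denominator have matching total degree, so it depends only on p/λ and the ratio substitution collapses it. Rearranged, this also fits the Bernoulli template directly; the homogeneous substitution reads the structure without the rearrangement.


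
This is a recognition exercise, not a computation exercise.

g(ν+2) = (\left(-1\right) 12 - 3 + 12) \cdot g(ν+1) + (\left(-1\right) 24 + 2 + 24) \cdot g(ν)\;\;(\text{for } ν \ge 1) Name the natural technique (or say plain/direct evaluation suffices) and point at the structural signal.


Verdict: the characteristic-root method — linear, homogeneous, constant coefficients: solutions of the form r^ν exist — find the roots of the characteristic polynomial.


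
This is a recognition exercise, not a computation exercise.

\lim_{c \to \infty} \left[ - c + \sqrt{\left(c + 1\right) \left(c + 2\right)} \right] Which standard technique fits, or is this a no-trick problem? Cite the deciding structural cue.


Technique: conjugate multiplication — an infinity-minus-infinity difference with a surviving radical — multiply by the conjugate to cancel the divergence.


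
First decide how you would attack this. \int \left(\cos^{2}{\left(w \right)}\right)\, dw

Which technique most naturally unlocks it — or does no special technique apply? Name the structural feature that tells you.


Best approach: a trigonometric identity — the exponent on \cos^{2}{\left(w \right)} is even — the power-reduction identity is the standard preprocessing step.


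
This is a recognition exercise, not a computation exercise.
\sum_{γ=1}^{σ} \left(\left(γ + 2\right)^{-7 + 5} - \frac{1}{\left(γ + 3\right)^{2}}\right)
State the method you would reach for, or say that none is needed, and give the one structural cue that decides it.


Method: telescoping — each term adds \left(γ + 2\right)^{-7 + 5} and subtracts the same expression advanced one index; that subtracted piece cancels against the next term's added copy — only the boundary terms survive.


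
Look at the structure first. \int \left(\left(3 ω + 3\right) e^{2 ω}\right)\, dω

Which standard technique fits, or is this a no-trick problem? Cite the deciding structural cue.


Diagnosis: integration by parts — 3 ω + 3 dies after finitely many derivatives while e^{2 ω} cycles under integration — the tabular/parts setup.


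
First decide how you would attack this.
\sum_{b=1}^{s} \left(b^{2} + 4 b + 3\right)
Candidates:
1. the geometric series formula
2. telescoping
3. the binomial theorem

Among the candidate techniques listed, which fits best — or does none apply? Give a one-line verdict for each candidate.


Method: no special technique — every summand is a constant multiple of a power of b — apply the standard power-sum identities one degree at a time.
- the geometric series formula — the ratio of consecutive terms depends on the index.
- telescoping: as presented, consecutive terms share no shifted copy to cancel against — no rewrite is on display to change that.
- the binomial theorem — there is no sum-raised-to-a-power identity hiding in these terms.


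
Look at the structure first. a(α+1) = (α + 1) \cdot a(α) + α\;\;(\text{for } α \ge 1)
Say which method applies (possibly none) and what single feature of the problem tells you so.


Verdict: a summation factor — rescale the sequence by the product of the weights α + 1 so far — the recurrence collapses to a plain running sum.


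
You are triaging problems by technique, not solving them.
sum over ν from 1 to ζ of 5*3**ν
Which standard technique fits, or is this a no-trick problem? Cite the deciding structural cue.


Method: the geometric series formula — check a ratio of consecutive terms: it is 3, independent of the index, so the geometric formula closes the sum.


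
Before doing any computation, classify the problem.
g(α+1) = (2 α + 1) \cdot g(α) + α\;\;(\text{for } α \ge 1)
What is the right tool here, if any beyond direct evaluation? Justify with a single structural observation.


Technique: a summation factor — because the multiplier 2 α + 1 is index-dependent, divide through by its running product and sum the resulting differences.


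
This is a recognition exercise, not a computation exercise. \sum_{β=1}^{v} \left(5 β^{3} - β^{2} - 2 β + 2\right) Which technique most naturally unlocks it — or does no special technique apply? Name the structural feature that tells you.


Verdict: no special technique — with only polynomial terms in β present, the classical sum-of-powers identities are all you need.


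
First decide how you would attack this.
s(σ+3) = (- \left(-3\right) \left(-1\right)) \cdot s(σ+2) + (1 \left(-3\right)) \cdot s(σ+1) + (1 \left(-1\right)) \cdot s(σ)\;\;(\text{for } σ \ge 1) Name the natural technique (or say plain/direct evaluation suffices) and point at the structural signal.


Method: the characteristic-root method — no index-dependence in the weights and nothing inhomogeneous: classic characteristic-equation setup.


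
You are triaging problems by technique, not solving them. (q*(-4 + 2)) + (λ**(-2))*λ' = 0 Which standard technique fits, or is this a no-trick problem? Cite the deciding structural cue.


Method: separation of variables — solved for the derivative, the right side splits multiplicatively into a function of each variable alone — divide and integrate each side. One could also solve this as an exact equation; with each coefficient in its own variable, separating is the same work with fewer steps.


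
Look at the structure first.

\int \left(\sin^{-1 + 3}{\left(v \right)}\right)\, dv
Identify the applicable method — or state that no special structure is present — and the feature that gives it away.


Technique: a trigonometric identity — even powers like \sin^{-1 + 3}{\left(v \right)} never integrate directly; the half-angle identity lowers the degree first.


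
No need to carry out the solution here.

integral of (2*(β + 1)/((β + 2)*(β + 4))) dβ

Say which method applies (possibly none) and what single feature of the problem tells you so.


Best approach: partial fractions — a proper rational integrand whose denominator splits into simpler factors — decompose into partial fractions first.


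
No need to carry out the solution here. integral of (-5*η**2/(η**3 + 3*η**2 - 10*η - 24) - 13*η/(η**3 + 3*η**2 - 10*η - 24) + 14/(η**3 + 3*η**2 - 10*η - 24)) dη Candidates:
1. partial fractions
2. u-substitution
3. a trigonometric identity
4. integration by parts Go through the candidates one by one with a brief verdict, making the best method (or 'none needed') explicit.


Technique: partial fractions — with η**3 + 3*η**2 - 10*η - 24 factorable and the degree on top strictly smaller, simple-fraction decomposition is immediate.
- partial fractions: a fit — the right tool for this form.
- u-substitution — no subexpression of the integrand serves as a whole-integral substitution inner — individual terms may offer their own, but none carries its derivative as a factor of the full integrand; a working change of variable would have to be constructed from outside the expression.
- a trigonometric identity — no sine or cosine appears, so there is nothing for a trigonometric identity to act on.
- integration by parts — the nonconstant-polynomial-times-standard-kernel pattern (an exp, sine, cosine, or logarithm partner) is absent.


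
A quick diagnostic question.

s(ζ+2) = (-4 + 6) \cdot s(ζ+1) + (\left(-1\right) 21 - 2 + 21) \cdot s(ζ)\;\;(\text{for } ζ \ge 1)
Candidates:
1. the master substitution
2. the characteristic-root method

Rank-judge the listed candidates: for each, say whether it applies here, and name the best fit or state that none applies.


Technique: the characteristic-root method — no index-dependence in the weights and nothing inhomogeneous: classic characteristic-equation setup.
- the master substitution — no fixed divisor shrinks the index between calls.
- the characteristic-root method — a fit — the right tool for this form.


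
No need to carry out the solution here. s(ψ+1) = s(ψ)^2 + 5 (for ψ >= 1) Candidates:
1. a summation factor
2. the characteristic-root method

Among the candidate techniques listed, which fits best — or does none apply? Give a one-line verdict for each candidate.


Best approach: no special technique — the map from one term to the next is curved, not linear, so linear closed-form machinery does not attach.
- a summation factor — no summation factor applies — the rule is not linear in the sequence values.
- the characteristic-root method: nonlinearity rules out exponential-mode superposition from the start.


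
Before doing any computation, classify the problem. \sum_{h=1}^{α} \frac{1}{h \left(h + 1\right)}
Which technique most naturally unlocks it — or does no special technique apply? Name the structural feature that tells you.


Diagnosis: telescoping — rewrite \frac{1}{h \left(h + 1\right)} as simple fractions and successive terms eat each other — only the edges survive.


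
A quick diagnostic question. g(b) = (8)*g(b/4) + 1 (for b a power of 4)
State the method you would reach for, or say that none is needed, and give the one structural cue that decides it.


Verdict: the master substitution — the argument b/4 divides the index by 4; the standard b = 4^m substitution converts it to a constant-shift recurrence.


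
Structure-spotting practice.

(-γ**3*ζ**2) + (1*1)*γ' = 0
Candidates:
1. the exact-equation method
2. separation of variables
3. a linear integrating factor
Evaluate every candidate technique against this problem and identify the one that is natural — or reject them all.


Technique: separation of variables — separating collects all γ-dependence with the derivative and leaves all ζ-dependence opposite: variables separate.
- the exact-equation method: the mixed partial derivatives differ, so the left side is not a total differential.
- separation of variables: yes, a natural case for it.
- a linear integrating factor — the unknown enters nonlinearly (through a power, a denominator, or a transcendental function), which the linear integrating-factor recipe cannot absorb as-is — any repair would come from a preliminary substitution, not the factor.


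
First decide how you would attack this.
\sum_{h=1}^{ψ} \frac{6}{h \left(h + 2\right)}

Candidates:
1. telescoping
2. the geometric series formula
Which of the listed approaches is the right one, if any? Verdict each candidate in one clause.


Best approach: telescoping — after splitting \frac{6}{h \left(h + 2\right)} into partial fractions, the pieces are shifted copies of one function and cancel telescopically.
- telescoping: applies; the problem has the shape this method handles.
- the geometric series formula — the ratio of consecutive terms depends on the index.


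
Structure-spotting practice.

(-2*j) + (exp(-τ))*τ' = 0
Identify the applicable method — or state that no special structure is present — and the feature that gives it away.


Technique: separation of variables — solved for the derivative, the right side splits multiplicatively into a function of each variable alone — divide and integrate each side. An exactness check succeeds on this form as well — separation and the potential function arrive at the same answer, separation more directly.


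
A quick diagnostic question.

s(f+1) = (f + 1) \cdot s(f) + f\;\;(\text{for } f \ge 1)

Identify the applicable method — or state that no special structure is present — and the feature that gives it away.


Method: a summation factor — first-order linear but the coefficient f + 1 moves with the index — divide by the cumulative product and telescope.


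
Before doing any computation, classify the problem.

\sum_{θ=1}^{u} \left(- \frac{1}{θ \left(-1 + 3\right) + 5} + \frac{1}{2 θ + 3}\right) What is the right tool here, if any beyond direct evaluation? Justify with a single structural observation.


Best approach: telescoping — the generic term is a one-step difference of \frac{1}{2 θ + 3}, so partial sums shortcut to endpoint evaluation.


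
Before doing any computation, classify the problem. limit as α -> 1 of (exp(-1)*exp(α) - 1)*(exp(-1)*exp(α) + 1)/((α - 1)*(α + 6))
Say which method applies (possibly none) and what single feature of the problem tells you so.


Method: l'Hôpital's rule (0/0) — plug in 1: top and bottom both hit zero, so differentiate each and retry. Expanding numerator and denominator to first order gives the same value — the rule automates exactly that.


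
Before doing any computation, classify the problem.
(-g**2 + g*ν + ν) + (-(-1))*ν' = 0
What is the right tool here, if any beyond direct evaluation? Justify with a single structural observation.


Diagnosis: a linear integrating factor — the unknown enters only to the first power against a nonzero forcing term — the integrating-factor template applies directly.


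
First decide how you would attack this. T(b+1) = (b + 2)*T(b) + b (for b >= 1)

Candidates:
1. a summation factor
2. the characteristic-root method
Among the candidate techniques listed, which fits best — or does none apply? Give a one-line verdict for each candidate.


Diagnosis: a summation factor — rescale the sequence by the product of the weights b + 2 so far — the recurrence collapses to a plain running sum.
- a summation factor: a fit — the right tool for this form.
- the characteristic-root method: the coefficients vary with the index, breaking the constant-coefficient structure the method needs.


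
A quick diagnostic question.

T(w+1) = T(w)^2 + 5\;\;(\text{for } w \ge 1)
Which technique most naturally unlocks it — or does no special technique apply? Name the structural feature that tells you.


Diagnosis: no special technique — the update rule curves (it is not linear in the unknown sequence), so no superposition-based closed form attaches — iterate or study it directly.


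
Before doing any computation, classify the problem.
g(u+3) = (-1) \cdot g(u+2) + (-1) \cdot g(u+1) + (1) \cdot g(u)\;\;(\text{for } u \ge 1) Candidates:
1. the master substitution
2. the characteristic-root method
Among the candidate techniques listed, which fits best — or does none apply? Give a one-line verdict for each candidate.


Diagnosis: the characteristic-root method — linear, homogeneous, constant coefficients: solutions of the form r^u exist — find the roots of the characteristic polynomial.
- the master substitution — the recursion shifts the index rather than dividing it.
- the characteristic-root method — applies; the problem has the shape this method handles.


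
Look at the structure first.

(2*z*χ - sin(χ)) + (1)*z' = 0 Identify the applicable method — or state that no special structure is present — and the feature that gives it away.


Verdict: a linear integrating factor — the unknown enters only to the first power against a nonzero forcing term — the integrating-factor template applies directly.


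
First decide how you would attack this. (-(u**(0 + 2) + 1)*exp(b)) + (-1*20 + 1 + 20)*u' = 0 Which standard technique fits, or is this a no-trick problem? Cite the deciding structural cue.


Method: separation of variables — separating collects all u-dependence with the derivative and leaves all b-dependence opposite: variables separate.


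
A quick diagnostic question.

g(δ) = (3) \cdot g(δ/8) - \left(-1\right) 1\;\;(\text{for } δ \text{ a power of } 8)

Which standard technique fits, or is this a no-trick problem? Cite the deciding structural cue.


Method: the master substitution — the argument shrinks by the factor 8, so measure the index on a logarithmic scale and the recursion becomes a shift.


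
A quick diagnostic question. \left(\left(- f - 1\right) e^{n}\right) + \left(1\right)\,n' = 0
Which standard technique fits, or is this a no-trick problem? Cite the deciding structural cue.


Technique: separation of variables — separating collects all n-dependence with the derivative and leaves all f-dependence opposite: variables separate.


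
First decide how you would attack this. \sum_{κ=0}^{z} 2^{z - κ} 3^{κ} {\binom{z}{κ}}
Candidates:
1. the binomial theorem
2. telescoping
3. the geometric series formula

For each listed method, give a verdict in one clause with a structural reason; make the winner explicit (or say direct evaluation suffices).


Diagnosis: the binomial theorem — the binomial coefficients weight matched powers of 3 and 2, which is exactly the expansion of a binomial power.
- the binomial theorem: yes — fits the structure here.
- telescoping — the terms as presented offer no neighboring cancellation — a telescoping rewrite may exist, but the displayed structure does not hand one over.
- the geometric series formula — consecutive terms are not related by a fixed multiplier.


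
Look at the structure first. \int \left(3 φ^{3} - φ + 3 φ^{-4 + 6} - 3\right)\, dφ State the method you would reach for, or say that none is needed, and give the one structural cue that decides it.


Best approach: no special technique — the integrand is a sum of constant multiples of powers of φ — integrate term by term.


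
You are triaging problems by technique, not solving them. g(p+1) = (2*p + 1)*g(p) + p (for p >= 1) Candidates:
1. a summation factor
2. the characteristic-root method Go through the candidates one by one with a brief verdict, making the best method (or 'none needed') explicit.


Best approach: a summation factor — first-order linear but the coefficient 2*p + 1 moves with the index — divide by the cumulative product and telescope.
- a summation factor: yes — fits the structure here.
- the characteristic-root method — the coefficients change with the index, which the root method cannot absorb.


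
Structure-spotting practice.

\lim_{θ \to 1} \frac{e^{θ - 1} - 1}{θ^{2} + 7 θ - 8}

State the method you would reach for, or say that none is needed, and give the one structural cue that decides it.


Diagnosis: l'Hôpital's rule (0/0) — numerator and denominator both vanish at 1 — a genuine 0/0 form, which is exactly when l'Hôpital applies. The standard small-argument limits would also carry it; the rule is the systematic route.


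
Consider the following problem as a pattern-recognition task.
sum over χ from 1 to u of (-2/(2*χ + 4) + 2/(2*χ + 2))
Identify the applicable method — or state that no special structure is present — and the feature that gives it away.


Method: telescoping — spot the paired structure — each term adds 2/(2*χ + 2) and subtracts its successor value, which the next term restores: the definition of a telescoping chain.


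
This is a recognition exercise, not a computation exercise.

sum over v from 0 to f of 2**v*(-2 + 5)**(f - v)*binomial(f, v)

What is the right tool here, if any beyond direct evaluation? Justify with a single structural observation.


Best approach: the binomial theorem — the binomial coefficients weight matched powers of 2 and (-2 + 5), which is exactly the expansion of a binomial power.


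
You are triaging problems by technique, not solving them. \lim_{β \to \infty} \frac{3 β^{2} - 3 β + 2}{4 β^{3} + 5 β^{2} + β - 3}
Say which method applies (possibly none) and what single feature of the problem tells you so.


Method: dominant-term comparison — as β grows, only the highest-degree terms matter — compare leading terms and read the limit off. l'Hôpital's at-infinity variant applies to the expression viewed as a single quotient; the leading-term comparison is the direct route.


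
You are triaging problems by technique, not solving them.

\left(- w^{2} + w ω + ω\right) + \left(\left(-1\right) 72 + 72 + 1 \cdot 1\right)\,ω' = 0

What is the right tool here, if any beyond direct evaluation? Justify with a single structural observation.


Diagnosis: a linear integrating factor — the unknown enters only to the first power against a nonzero forcing term — the integrating-factor template applies directly.


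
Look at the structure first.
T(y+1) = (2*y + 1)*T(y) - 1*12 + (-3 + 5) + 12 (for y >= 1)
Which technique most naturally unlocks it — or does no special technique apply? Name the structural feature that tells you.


Verdict: a summation factor — one-term recursion with variable weight 2*y + 1 is solved by product normalization, not by root-finding.


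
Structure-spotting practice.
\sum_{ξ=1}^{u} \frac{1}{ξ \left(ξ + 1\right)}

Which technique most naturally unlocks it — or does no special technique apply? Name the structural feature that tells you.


Best approach: telescoping — after splitting \frac{1}{ξ \left(ξ + 1\right)} into partial fractions, the pieces are shifted copies of one function and cancel telescopically.


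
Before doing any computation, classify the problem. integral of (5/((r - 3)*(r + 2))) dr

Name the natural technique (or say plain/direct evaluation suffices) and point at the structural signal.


Method: partial fractions — a proper rational integrand whose denominator splits into simpler factors — decompose into partial fractions first.


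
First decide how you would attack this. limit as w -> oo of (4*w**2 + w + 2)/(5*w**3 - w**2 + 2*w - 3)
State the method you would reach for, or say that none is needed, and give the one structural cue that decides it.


Diagnosis: dominant-term comparison — as w grows, only the highest-degree terms matter — compare leading terms and read the limit off. As a single quotient, the ∞/∞ shape would yield to repeated differentiation as well — the growth comparison gets there in one look.


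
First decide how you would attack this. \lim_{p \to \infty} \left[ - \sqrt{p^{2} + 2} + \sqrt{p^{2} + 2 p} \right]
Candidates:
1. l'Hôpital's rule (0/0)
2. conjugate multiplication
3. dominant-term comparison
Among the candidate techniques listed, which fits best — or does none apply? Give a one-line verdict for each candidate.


Diagnosis: conjugate multiplication — the ∞ − ∞ radical form is the exact trigger for the conjugate maneuver.
- l'Hôpital's rule (0/0) — the expression is a difference driving to ∞ − ∞, not a 0/0 quotient — there is no ratio for the rule to differentiate.
- conjugate multiplication — yes, a natural case for it.
- dominant-term comparison: no ranking of term growth rates resolves the limit here.


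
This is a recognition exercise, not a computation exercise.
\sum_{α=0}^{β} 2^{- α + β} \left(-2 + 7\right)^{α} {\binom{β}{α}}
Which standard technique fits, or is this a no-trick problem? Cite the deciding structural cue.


Method: the binomial theorem — the binomial coefficients weight matched powers of (-2 + 7) and 2, which is exactly the expansion of a binomial power.


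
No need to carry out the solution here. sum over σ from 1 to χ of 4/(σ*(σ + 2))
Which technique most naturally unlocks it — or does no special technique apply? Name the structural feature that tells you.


Technique: telescoping — one partial-fraction pass turns 4/(σ*(σ + 2)) into a shifted difference, and shifted differences telescope.


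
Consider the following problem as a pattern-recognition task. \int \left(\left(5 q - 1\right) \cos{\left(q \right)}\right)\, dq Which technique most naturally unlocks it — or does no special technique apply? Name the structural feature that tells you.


Diagnosis: integration by parts — 5 q - 1 dies after finitely many derivatives while \cos{\left(q \right)} cycles under integration — the tabular/parts setup.


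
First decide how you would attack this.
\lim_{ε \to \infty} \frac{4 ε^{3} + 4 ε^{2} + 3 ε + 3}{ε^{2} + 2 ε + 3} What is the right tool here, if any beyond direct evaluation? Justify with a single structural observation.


Method: dominant-term comparison — as ε grows, only the highest-degree terms matter — compare leading terms and read the limit off. Viewed as a single quotient this is an ∞/∞ form — an at-infinity application of l'Hôpital's rule would also resolve it; comparing leading growth reads the answer without differentiating.


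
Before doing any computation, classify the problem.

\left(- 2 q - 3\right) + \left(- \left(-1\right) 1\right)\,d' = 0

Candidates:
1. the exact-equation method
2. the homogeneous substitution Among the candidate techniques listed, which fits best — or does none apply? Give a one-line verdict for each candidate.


Best approach: no special technique — the slope is a pure function of q; integrate both sides and be done.
- the exact-equation method — with the unknown absent from both coefficients, the cross-partial test holds emptily — nothing for the exact method to work on.
- the homogeneous substitution: the slope is not a function of the ratio of the variables alone.


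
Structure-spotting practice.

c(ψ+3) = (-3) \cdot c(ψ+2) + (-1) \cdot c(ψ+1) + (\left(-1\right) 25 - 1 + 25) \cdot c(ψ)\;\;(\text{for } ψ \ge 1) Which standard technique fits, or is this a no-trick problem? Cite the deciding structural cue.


Method: the characteristic-root method — linear, homogeneous, constant coefficients: solutions of the form r^ψ exist — find the roots of the characteristic polynomial.


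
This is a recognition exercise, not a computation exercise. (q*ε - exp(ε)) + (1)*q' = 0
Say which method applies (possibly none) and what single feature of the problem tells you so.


Verdict: a linear integrating factor — q appears only to the first power with coefficient ε — the classic integrating-factor setup.


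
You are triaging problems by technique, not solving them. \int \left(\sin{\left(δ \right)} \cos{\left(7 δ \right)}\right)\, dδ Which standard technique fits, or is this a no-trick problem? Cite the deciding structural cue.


Diagnosis: a trigonometric identity — \sin{\left(δ \right)} \cos{\left(7 δ \right)} mixes two frequencies; the product-to-sum identity splits it into single-frequency sinusoids.


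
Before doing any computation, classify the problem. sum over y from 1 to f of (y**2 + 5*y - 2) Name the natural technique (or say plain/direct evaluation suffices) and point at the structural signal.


Technique: no special technique — no ratio, no shift structure, no binomial pattern: sum the constant-multiple powers of y with known formulas.


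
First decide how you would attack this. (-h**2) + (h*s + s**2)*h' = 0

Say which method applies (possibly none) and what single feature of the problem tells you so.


Technique: the homogeneous substitution — the slope's numerator and denominator share total degree; set v = h/s and the equation drops to separable form. Rewriting — with the variables' roles exchanged where the shape demands it — would expose a Bernoulli structure too; the homogeneous substitution simply reads the degrees directly.


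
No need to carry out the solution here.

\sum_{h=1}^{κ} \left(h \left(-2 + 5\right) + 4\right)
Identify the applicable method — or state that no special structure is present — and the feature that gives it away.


Diagnosis: no special technique — with only polynomial terms in h present, the classical sum-of-powers identities are all you need.


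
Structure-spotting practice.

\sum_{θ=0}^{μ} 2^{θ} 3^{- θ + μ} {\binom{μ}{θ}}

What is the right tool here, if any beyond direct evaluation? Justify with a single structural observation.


Diagnosis: the binomial theorem — the summand is term θ of a binomial expansion in 2 and 3; the whole sum is a single power.


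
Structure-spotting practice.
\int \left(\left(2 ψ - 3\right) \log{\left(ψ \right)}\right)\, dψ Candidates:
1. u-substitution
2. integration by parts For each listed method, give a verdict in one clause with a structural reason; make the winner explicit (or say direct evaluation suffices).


Technique: integration by parts — a polynomial next to \log{\left(ψ \right)}: integrate the polynomial, differentiate the log, and the integral simplifies in one pass.
- u-substitution: no subexpression of the integrand pairs with its own derivative as a factor — individual terms may offer their own substitutions, but any change of variable covering the whole integral would have to be constructed from outside the expression.
- integration by parts — applies; the problem has the shape this method handles.


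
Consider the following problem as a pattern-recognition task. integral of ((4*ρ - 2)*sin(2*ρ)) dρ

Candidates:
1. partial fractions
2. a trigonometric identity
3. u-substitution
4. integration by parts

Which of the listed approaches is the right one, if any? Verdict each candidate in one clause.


Best approach: integration by parts — differentiate 4*ρ - 2, integrate sin(2*ρ): each pass lowers the polynomial degree, so parts terminates.
- partial fractions — the expression is not a ratio of polynomials that decomposes further.
- a trigonometric identity: there is no trigonometric structure whose rewriting would simplify the integrand.
- u-substitution — no subexpression of the integrand pairs with its own derivative as a factor — individual terms may offer their own substitutions, but any change of variable covering the whole integral would have to be constructed from outside the expression.
- integration by parts: applicable, and directly so.


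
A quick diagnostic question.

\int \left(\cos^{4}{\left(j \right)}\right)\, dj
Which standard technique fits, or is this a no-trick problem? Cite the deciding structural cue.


Diagnosis: a trigonometric identity — even powers like \cos^{4}{\left(j \right)} never integrate directly; the half-angle identity lowers the degree first.


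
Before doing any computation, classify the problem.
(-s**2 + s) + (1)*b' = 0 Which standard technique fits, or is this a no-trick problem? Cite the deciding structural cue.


Method: no special technique — the slope is a function of s alone, so integrate both sides directly.


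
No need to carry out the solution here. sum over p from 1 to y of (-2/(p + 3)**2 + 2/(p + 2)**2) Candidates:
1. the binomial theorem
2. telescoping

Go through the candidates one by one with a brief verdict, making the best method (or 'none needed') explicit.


Verdict: telescoping — the piece each term subtracts is 2/(p + 2)**2 advanced by one index, and it reappears with a plus sign leading the following term — the sum collapses to its boundary terms.
- the binomial theorem — there is no sum-raised-to-a-power identity hiding in these terms.
- telescoping: applies; the problem has the shape this method handles.


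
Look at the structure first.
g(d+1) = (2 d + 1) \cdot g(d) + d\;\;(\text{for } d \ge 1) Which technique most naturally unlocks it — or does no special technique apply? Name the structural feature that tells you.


Method: a summation factor — because the multiplier 2 d + 1 is index-dependent, divide through by its running product and sum the resulting differences.


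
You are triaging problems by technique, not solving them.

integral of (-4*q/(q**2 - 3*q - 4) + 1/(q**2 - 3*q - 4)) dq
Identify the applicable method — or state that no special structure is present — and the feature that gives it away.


Best approach: partial fractions — the bottom factors while the top stays lower-degree — split into simple fractions and integrate piece by piece.


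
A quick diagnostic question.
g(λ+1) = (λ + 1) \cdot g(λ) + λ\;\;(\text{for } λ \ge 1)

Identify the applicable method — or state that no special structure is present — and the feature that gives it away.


Verdict: a summation factor — first-order linear but the coefficient λ + 1 moves with the index — divide by the cumulative product and telescope.


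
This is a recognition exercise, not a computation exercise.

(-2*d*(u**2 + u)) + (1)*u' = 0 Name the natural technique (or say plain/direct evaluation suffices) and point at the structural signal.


Verdict: separation of variables — separating collects all u-dependence with the derivative and leaves all d-dependence opposite: variables separate. Rearranged, this also fits the Bernoulli template directly; separation reads the product structure as given.


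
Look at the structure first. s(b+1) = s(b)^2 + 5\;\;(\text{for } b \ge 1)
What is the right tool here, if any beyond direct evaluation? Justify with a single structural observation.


Diagnosis: no special technique — the map from one term to the next is curved, not linear, so linear closed-form machinery does not attach.


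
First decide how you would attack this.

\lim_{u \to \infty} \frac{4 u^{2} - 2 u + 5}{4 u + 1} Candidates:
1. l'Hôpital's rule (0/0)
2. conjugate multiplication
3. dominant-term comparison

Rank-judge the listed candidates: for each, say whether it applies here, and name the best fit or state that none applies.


Method: dominant-term comparison — divide by the highest power of u present: lower-order terms vanish and the dominant ratio remains.
- l'Hôpital's rule (0/0) — as a single quotient the expression runs to ∞/∞ at the limit point — an at-infinity form of the rule would apply, though the leading-growth comparison is the direct reading.
- conjugate multiplication: no divergent radical difference is present for a conjugate pair to cancel.
- dominant-term comparison — applicable, and directly so.


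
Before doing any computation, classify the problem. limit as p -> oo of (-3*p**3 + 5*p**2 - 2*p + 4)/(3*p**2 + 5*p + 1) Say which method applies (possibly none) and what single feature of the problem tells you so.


Method: dominant-term comparison — at large p only the top-degree terms survive; compare the leading terms and the limit falls out. Differentiating the expression as a single quotient would eventually settle it as well; matching dominant growth settles it immediately.


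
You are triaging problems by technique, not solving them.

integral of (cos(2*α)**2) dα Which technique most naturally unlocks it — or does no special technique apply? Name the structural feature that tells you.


Technique: a trigonometric identity — even powers like cos(2*α)**2 never integrate directly; the half-angle identity lowers the degree first.


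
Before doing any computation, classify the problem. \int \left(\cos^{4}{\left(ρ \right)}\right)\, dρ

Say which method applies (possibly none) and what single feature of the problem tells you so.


Method: a trigonometric identity — reduce \cos^{4}{\left(ρ \right)} with the power-reduction formula and the integral becomes first-degree trigonometry.


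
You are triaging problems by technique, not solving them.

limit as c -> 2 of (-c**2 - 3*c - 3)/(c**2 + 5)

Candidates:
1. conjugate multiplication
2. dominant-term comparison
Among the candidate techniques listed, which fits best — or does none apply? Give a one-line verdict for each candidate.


Best approach: no special technique — no vanishing denominator and no indeterminate clash at the point — evaluation is immediate.
- conjugate multiplication: there is no infinity-minus-infinity radical difference to rationalize.
- dominant-term comparison — this limit is not decided by comparing polynomial growth at infinity.


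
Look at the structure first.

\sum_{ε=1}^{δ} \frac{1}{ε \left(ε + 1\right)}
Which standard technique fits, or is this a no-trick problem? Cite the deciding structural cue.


Method: telescoping — after splitting \frac{1}{ε \left(ε + 1\right)} into partial fractions, the pieces are shifted copies of one function and cancel telescopically.
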